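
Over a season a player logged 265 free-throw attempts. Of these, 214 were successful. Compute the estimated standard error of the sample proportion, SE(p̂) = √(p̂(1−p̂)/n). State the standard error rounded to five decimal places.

SE = 0.02422

Sample proportion p̂ = 214/265 = 0.80755.
p̂(1−p̂) = 0.80755·0.19245 = 0.155413.
SE = √(0.155413/265) = √0.000586464 = 0.02422.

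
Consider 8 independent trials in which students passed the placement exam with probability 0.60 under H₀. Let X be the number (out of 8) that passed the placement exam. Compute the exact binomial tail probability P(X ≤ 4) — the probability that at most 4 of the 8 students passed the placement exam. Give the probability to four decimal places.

X is binomial with n = 8 and p = 0.60.
P(X ≤ 4) = Σ_{j=0}^{4} C(8,j)·0.60^j·0.40^{8−j}.
= 0.000655 + 0.007864 + 0.041288 + 0.123863 + 0.232243 = 0.4059.

P = 0.4059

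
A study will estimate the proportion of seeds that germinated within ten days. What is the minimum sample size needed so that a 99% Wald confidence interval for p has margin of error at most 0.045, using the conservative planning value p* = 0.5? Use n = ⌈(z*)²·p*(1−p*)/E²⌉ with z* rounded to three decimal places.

n = 820

For 99% confidence, z* = 2.576.
p*(1−p*) = 0.2500.
(z*)²·p*(1−p*)/E² = 6.635776·0.2500/0.002025 = 819.232.
Rounding up, n = 820.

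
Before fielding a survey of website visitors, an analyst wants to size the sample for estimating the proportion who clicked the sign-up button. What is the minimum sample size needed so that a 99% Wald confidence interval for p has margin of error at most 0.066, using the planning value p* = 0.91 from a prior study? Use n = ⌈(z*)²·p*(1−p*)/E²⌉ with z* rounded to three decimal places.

z* = 2.576 at the 99% level.
p*(1−p*) = 0.0819.
(z*)²·p*(1−p*)/E² = 6.635776·0.0819/0.004356 = 124.764.
⌈124.764⌉ = 125.

n = 125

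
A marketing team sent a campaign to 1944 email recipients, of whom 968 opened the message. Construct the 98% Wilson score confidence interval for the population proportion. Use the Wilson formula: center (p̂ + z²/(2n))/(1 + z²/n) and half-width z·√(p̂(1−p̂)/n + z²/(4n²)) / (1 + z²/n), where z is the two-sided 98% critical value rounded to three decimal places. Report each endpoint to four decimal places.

(0.4716, 0.5243)

p̂ = 968/1944 = 0.49794; z = 2.326, so z² = 5.410276.
1 + z²/n = 1.002783.
Center = (0.49794 + 0.001392)/1.002783 = 0.49795.
Radicand: p̂(1−p̂)/n + z²/(4n²) = 0.000128599 + 0.000000358 = 0.000128957.
Half-width = 2.326·√0.000128957/1.002783 = 0.02634.
So the interval runs from 0.4716 to 0.5243.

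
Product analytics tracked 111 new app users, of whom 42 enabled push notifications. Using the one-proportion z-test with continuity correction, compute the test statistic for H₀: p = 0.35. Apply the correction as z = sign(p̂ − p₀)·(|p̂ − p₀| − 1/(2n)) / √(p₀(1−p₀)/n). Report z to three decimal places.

The sample proportion is 42/111 = 0.37838. p̂ − p₀ = 0.028378.
Continuity correction 1/(2n) = 1/222 = 0.004505.
Corrected numerator: |0.028378| − 0.004505 = 0.023873.
Null standard error: √(0.35·0.65/111) = √0.002049550 = 0.045272.
z = +0.023873/0.045272 = 0.527.

z = 0.527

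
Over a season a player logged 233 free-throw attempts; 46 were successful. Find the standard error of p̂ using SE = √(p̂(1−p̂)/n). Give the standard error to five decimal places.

p̂ = 46/233 = 0.19742.
p̂(1−p̂) = 0.19742·0.80258 = 0.158445.
SE = √(0.158445/233) = √0.000680021 = 0.02608.

SE = 0.02608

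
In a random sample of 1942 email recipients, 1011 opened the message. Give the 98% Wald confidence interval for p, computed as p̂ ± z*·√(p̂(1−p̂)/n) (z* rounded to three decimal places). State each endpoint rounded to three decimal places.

(0.494, 0.547)

Sample proportion p̂ = 1011/1942 = 0.52060.
SE(p̂) = √(0.52060·0.47940/1942) = 0.011336.
The 98% critical value is z* = 2.326.
Margin of error: 2.326 × 0.011336 = 0.02637.
Interval: 0.52060 ± 0.02637 → (0.494, 0.547).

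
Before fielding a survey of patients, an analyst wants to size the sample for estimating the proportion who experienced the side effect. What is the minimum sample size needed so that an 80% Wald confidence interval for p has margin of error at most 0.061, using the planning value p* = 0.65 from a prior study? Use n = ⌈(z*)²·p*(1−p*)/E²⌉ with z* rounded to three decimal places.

For 80% confidence, z* = 1.282.
p*(1−p*) = 0.2275.
(z*)²·p*(1−p*)/E² = 1.643524·0.2275/0.003721 = 100.484.
⌈100.484⌉ = 101.

n = 101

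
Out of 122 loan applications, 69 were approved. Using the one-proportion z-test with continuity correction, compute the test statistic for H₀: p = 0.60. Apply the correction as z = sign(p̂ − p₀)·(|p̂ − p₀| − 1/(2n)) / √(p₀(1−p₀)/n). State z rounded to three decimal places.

With x = 69 successes in n = 122, p̂ = 0.56557. p̂ − p₀ = -0.034426.
Continuity correction 1/(2n) = 1/244 = 0.004098.
Corrected numerator: |-0.034426| − 0.004098 = 0.030328.
Null standard error: √(0.60·0.40/122) = √0.001967213 = 0.044353.
z = −0.030328/0.044353 = -0.684.

z = -0.684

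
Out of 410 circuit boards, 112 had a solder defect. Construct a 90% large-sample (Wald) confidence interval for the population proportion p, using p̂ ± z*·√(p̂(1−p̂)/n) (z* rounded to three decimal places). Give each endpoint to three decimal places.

p̂ = 112/410 = 0.27317.
SE(p̂) = √(0.27317·0.72683/410) = 0.022006.
z* = 1.645 at the 90% level.
Margin of error: 1.645 × 0.022006 = 0.03620.
So the interval runs from 0.237 to 0.309.

(0.237, 0.309)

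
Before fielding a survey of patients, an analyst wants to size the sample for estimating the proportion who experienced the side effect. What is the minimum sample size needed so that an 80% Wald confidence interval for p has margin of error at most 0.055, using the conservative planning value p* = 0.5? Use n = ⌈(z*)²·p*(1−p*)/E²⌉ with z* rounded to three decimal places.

n = 136

The 80% critical value is z* = 1.282.
p*(1−p*) = 0.2500.
Required n before rounding: 1.643524 × 0.2500 / 0.055² = 135.828.
⌈135.828⌉ = 136.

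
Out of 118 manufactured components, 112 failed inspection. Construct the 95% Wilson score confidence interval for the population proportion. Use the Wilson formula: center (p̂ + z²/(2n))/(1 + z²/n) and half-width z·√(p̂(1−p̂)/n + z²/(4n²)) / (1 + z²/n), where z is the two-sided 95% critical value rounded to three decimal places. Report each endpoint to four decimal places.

(0.8935, 0.9765)

p̂ = 112/118 = 0.94915; z = 1.960, so z² = 3.841600.
Denominator 1 + z²/n = 1 + 3.841600/118 = 1.032556.
Center = (0.94915 + 0.016278)/1.032556 = 0.93499.
Radicand: p̂(1−p̂)/n + z²/(4n²) = 0.000409000 + 0.000068974 = 0.000477974.
Half-width = 1.960·√0.000477974/1.032556 = 0.04150.
CI: 0.93499 ± 0.04150 = (0.8935, 0.9765).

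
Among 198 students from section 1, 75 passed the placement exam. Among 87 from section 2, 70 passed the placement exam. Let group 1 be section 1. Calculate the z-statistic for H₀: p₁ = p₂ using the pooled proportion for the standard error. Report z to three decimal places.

p̂₁ = 75/198 = 0.37879, p̂₂ = 70/87 = 0.80460.
Pooled p̂ = (75+70)/(198+87) = 145/285 = 0.50877.
Pooled SE = √[0.2499231·0.01654476] ≈ 0.064303.
z = (p̂₁ − p̂₂)/SE = (0.37879 − 0.80460)/0.064303 = -0.42581/0.064303 = -6.622.

z = -6.622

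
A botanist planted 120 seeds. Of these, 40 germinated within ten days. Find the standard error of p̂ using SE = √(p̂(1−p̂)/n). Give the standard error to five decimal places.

Sample proportion p̂ = 40/120 = 0.33333.
p̂(1−p̂) = 0.33333·0.66667 = 0.222221.
Dividing by n and taking the root: √0.001851842 = 0.04303.

SE = 0.04303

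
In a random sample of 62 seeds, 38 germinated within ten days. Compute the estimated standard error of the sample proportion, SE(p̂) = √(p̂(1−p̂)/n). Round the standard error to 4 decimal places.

With x = 38 successes in n = 62, p̂ = 0.61290.
p̂(1−p̂) = 0.237254.
SE = √(0.237254/62) = 0.0619.

SE = 0.0619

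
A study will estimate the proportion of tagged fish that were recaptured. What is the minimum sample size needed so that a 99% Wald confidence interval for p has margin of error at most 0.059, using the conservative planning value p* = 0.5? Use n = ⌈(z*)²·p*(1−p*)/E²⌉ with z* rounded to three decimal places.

n = 477

The 99% critical value is z* = 2.576.
p*(1−p*) = 0.2500.
(z*)²·p*(1−p*)/E² = 6.635776·0.2500/0.003481 = 476.571.
Rounding up, n = 477.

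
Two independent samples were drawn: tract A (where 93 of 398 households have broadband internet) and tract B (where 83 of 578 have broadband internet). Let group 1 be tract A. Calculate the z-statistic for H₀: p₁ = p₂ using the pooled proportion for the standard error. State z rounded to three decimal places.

p̂₁ = 93/398 = 0.23367, p̂₂ = 83/578 = 0.14360.
Pooling: p̂ = 176/976 = 0.18033.
SE = √[p̂(1−p̂)(1/n₁+1/n₂)] = √[0.18033·0.81967·(1/398+1/578)] ≈ 0.025042.
z = 0.09007/0.025042 = 3.597.

z = 3.597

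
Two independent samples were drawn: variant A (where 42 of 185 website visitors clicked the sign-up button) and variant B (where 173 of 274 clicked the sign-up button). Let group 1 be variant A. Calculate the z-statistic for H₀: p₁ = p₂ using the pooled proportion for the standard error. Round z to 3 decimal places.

z = -8.516

p̂₁ = 42/185 = 0.22703, p̂₂ = 173/274 = 0.63139.
Pooling: p̂ = 215/459 = 0.46841.
SE = √[p̂(1−p̂)(1/n₁+1/n₂)] = √[0.46841·0.53159·(1/185+1/274)] ≈ 0.047484.
z = -0.40436/0.047484 = -8.516.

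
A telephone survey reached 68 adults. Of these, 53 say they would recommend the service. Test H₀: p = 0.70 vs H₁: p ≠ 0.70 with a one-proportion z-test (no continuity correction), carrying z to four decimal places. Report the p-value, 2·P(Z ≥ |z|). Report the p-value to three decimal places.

p-value = 0.153

The sample proportion is 53/68 = 0.77941.
Null standard error: √(0.70·0.30/68) = √0.003088235 = 0.055572.
z = (p̂ − p₀)/SE = (53/68 − 0.70)/0.055572 ≈ 1.4290.
p-value = 2·P(Z ≥ |z|) with z = 1.4290 → 0.153.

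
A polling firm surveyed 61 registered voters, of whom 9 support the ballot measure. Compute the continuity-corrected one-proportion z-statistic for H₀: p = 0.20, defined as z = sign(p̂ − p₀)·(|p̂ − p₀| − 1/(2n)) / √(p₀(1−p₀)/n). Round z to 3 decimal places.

p̂ = 9/61 = 0.14754. p̂ − p₀ = -0.052459.
Continuity correction 1/(2n) = 1/122 = 0.008197.
Corrected numerator: |-0.052459| − 0.008197 = 0.044262.
SE₀ = √(0.20·0.80/61) = 0.051215.
z = (−)0.044262/0.051215 = -0.864.

z = -0.864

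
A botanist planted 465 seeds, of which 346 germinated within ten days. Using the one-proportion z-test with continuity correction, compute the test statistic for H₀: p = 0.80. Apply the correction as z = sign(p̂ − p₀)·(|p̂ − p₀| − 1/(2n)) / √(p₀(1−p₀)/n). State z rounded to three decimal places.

z = -2.956

With x = 346 successes in n = 465, p̂ = 0.74409. p̂ − p₀ = -0.055914.
1/(2n) = 0.001075.
Corrected numerator: |-0.055914| − 0.001075 = 0.054839.
Under H₀, SE = √(p₀(1−p₀)/n) = √(0.80·0.20/465) = √0.000344086 = 0.018550.
z = (−)0.054839/0.018550 = -2.956.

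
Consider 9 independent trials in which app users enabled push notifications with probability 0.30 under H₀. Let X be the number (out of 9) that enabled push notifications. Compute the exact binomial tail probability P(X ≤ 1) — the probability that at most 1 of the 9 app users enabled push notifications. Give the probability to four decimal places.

P = 0.1960

X ~ Binomial(n=9, p=0.30).
P(X ≤ 1) = C(9,0)·0.30^0·0.70^9 + C(9,1)·0.30^1·0.70^8.
= 0.040354 + 0.155650 = 0.1960.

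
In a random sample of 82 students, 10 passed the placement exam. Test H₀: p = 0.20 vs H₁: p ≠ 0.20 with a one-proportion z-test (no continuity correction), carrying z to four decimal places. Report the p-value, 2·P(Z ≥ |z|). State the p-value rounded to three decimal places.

The sample proportion is 10/82 = 0.12195.
SE₀ = √(0.20·0.80/82) = 0.044173.
z = (p̂ − p₀)/SE = (10/82 − 0.20)/0.044173 ≈ -1.7669.
p-value = 2·P(Z ≥ |z|) with z = -1.7669 → 0.077.

p-value = 0.077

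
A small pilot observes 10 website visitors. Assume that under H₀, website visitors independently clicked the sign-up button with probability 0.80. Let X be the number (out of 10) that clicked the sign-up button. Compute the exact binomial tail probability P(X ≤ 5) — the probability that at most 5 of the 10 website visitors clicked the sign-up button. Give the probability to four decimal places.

P = 0.0328

X ~ Binomial(n=10, p=0.80).
P(X ≤ 5) = Σ_{j=0}^{5} C(10,j)·0.80^j·0.20^{10−j}.
= 0.000000 + 0.000004 + 0.000074 + 0.000786 + 0.005505 + 0.026424 = 0.0328.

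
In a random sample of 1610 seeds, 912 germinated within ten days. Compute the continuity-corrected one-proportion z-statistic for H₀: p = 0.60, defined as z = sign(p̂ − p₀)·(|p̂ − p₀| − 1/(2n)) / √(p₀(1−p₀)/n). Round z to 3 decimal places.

z = -2.722

With x = 912 successes in n = 1610, p̂ = 0.56646. p̂ − p₀ = -0.033540.
Continuity correction 1/(2n) = 1/3220 = 0.000311.
Corrected numerator: |-0.033540| − 0.000311 = 0.033229.
Null standard error: √(0.60·0.40/1610) = √0.000149068 = 0.012209.
z = (−)0.033229/0.012209 = -2.722.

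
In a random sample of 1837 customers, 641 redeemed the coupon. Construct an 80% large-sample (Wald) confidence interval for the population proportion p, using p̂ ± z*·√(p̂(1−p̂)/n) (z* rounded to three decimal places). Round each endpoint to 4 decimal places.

The sample proportion is 641/1837 = 0.34894.
Standard error of p̂: √(0.227180/1837) = √0.000123669 = 0.011121.
For 80% confidence, z* = 1.282.
Margin of error: 1.282 × 0.011121 = 0.01426.
So the interval runs from 0.3347 to 0.3632.

(0.3347, 0.3632)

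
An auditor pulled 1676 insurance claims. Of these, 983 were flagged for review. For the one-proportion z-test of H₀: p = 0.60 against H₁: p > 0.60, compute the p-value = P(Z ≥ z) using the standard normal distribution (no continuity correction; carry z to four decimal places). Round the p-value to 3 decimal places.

The sample proportion is 983/1676 = 0.58652.
Null standard error: √(0.60·0.40/1676) = √0.000143198 = 0.011967.
z = (p̂ − p₀)/SE = (983/1676 − 0.60)/0.011967 ≈ -1.1268.
p-value = P(Z ≥ z) with z = -1.1268 → 0.870.

p-value = 0.870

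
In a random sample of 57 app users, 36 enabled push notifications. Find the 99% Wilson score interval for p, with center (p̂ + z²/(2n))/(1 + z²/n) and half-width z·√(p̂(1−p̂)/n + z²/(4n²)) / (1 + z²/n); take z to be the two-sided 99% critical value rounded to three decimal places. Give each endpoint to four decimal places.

p̂ = 36/57 = 0.63158; z = 2.576, so z² = 6.635776.
Denominator 1 + z²/n = 1 + 6.635776/57 = 1.116417.
Center = (0.63158 + 0.058209)/1.116417 = 0.61786.
Radicand: p̂(1−p̂)/n + z²/(4n²) = 0.004082228 + 0.000510601 = 0.004592829.
Half-width = 2.576·√0.004592829/1.116417 = 0.15637.
CI: 0.61786 ± 0.15637 = (0.4615, 0.7742).

(0.4615, 0.7742)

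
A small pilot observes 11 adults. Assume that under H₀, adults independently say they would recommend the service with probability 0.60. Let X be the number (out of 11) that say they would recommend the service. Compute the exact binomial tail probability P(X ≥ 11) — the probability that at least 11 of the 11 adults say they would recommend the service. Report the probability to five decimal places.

P = 0.00363

X ~ Binomial(n=11, p=0.60).
P(X ≥ 11) = C(11,11)·0.60^11·0.40^0.
= 0.003628 = 0.00363.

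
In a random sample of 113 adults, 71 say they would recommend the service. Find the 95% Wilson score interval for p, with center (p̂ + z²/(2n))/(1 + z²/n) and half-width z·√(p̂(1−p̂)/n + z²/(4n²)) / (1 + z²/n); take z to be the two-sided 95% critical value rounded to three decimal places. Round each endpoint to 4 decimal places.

Here p̂ = 71/113 = 0.62832 and z = 1.960 (z² = 3.841600).
Denominator 1 + z²/n = 1 + 3.841600/113 = 1.033996.
Adjusted center: (0.62832 + z²/(2n))/1.033996 = 0.62410.
Radicand: p̂(1−p̂)/n + z²/(4n²) = 0.002066676 + 0.000075213 = 0.002141889.
Half-width = z·√(radicand)/denom = 1.960·0.046281/1.033996 = 0.08773.
Interval: 0.62410 ± 0.08773 → (0.5364, 0.7118).

(0.5364, 0.7118)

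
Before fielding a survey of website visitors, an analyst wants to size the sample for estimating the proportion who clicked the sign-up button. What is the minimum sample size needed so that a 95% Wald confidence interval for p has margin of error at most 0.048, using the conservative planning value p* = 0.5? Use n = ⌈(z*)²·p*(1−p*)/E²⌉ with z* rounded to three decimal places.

The 95% critical value is z* = 1.960.
p*(1−p*) = 0.50·0.50 = 0.2500.
Required n before rounding: 3.841600 × 0.2500 / 0.048² = 416.840.
⌈416.840⌉ = 417.

n = 417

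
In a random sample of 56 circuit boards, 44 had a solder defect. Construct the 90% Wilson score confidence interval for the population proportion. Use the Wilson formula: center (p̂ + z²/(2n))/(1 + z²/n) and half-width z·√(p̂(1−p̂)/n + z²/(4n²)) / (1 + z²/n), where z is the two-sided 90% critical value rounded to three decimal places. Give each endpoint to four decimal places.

p̂ = 44/56 = 0.78571; z = 1.645, so z² = 2.706025.
1 + z²/n = 1.048322.
Center = (0.78571 + 0.024161)/1.048322 = 0.77254.
Radicand: p̂(1−p̂)/n + z²/(4n²) = 0.003006560 + 0.000215723 = 0.003222283.
Half-width = 1.645·√0.003222283/1.048322 = 0.08907.
Interval: 0.77254 ± 0.08907 → (0.6835, 0.8616).

(0.6835, 0.8616)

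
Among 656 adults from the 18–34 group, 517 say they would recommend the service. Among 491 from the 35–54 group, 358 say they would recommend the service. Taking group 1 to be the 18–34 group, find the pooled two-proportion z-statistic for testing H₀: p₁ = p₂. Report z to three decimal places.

Sample proportions: p̂₁ = 517/656 = 0.78811 and p̂₂ = 358/491 = 0.72912.
Pooling: p̂ = 875/1147 = 0.76286.
SE = √[p̂(1−p̂)(1/n₁+1/n₂)] = √[0.76286·0.23714·(1/656+1/491)] ≈ 0.025381.
z = 0.05899/0.025381 = 2.324.

z = 2.324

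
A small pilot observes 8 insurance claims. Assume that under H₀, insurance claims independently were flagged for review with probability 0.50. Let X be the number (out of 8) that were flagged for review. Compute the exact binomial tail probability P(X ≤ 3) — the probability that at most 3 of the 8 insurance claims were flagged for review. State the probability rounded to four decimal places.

P = 0.3633

X is binomial with n = 8 and p = 0.50.
P(X ≤ 3) = C(8,0)·0.50^0·0.50^8 + C(8,1)·0.50^1·0.50^7 + C(8,2)·0.50^2·0.50^6 + C(8,3)·0.50^3·0.50^5.
= 0.003906 + 0.031250 + 0.109375 + 0.218750 = 0.3633.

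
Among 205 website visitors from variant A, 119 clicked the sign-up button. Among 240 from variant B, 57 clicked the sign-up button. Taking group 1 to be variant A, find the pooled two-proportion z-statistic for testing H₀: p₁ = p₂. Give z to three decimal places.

p̂₁ = 119/205 = 0.58049, p̂₂ = 57/240 = 0.23750.
Pooling: p̂ = 176/445 = 0.39551.
SE = √[p̂(1−p̂)(1/n₁+1/n₂)] = √[0.39551·0.60449·(1/205+1/240)] ≈ 0.046502.
z = 0.34299/0.046502 = 7.376.

z = 7.376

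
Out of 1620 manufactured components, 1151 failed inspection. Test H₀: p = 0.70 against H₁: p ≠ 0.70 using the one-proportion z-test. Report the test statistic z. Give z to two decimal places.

The sample proportion is 1151/1620 = 0.71049.
Under H₀, SE = √(p₀(1−p₀)/n) = √(0.70·0.30/1620) = √0.000129630 = 0.011386.
z = (p̂ − p₀)/SE = (0.71049 − 0.70)/0.011386 = 0.92.

z = 0.92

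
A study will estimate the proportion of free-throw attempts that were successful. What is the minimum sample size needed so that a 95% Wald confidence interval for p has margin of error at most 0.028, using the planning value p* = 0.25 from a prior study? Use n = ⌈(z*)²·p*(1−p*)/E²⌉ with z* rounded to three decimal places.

n = 919

For 95% confidence, z* = 1.960.
p*(1−p*) = 0.1875.
Required n before rounding: 3.841600 × 0.1875 / 0.028² = 918.750.
⌈918.750⌉ = 919.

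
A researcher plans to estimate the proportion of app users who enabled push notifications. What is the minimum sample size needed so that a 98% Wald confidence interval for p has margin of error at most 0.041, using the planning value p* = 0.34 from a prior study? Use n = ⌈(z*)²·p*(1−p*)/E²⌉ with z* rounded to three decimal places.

For 98% confidence, z* = 2.326.
p*(1−p*) = 0.34·0.66 = 0.2244.
(z*)²·p*(1−p*)/E² = 5.410276·0.2244/0.001681 = 722.228.
Rounding up, n = 723.

n = 723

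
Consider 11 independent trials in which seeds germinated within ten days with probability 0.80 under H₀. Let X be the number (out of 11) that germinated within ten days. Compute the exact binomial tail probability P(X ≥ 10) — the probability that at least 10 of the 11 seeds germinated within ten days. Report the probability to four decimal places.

P = 0.3221

X ~ Binomial(n=11, p=0.80).
P(X ≥ 10) = C(11,10)·0.80^10·0.20^1 + C(11,11)·0.80^11·0.20^0.
= 0.236223 + 0.085899 = 0.3221.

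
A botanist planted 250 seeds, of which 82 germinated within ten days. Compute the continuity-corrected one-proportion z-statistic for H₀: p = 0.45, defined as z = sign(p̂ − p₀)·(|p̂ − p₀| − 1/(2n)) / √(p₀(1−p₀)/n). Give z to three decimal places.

p̂ = 82/250 = 0.32800. p̂ − p₀ = -0.122000.
Continuity correction 1/(2n) = 1/500 = 0.002000.
Corrected numerator: |-0.122000| − 0.002000 = 0.120000.
Under H₀, SE = √(p₀(1−p₀)/n) = √(0.45·0.55/250) = √0.000990000 = 0.031464.
z = −0.120000/0.031464 = -3.814.

z = -3.814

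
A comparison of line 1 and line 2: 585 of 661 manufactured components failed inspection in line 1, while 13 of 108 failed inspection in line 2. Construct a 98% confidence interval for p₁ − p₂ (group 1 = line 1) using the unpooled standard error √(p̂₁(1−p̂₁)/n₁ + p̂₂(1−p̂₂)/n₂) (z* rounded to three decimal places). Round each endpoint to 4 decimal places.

(0.6863, 0.8430)

p̂₁ = 585/661 = 0.88502, p̂₂ = 13/108 = 0.12037; p̂₁ − p̂₂ = 0.76465.
Unpooled SE = √(p̂₁(1−p̂₁)/n₁ + p̂₂(1−p̂₂)/n₂) = √(0.000153945 + 0.000980383) = 0.033680.
For 98% confidence, z* = 2.326. Margin of error = 0.07834.
Interval: 0.76465 ± 0.07834 → (0.6863, 0.8430).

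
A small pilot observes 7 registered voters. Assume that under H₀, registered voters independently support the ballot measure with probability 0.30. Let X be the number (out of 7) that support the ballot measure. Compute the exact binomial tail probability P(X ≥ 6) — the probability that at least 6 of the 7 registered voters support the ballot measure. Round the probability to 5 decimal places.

P = 0.00379

X ~ Binomial(n=7, p=0.30).
P(X ≥ 6) = C(7,6)·0.30^6·0.70^1 + C(7,7)·0.30^7·0.70^0.
= 0.003572 + 0.000219 = 0.00379.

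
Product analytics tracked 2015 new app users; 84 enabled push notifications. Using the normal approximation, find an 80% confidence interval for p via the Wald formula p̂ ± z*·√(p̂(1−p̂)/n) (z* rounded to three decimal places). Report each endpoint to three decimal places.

Sample proportion p̂ = 84/2015 = 0.04169.
SE(p̂) = √(0.04169·0.95831/2015) = 0.004453.
z* = 1.282 at the 80% level.
Margin = 1.282·0.004453 = 0.00571.
CI: 0.04169 ± 0.00571 = (0.036, 0.047).

(0.036, 0.047)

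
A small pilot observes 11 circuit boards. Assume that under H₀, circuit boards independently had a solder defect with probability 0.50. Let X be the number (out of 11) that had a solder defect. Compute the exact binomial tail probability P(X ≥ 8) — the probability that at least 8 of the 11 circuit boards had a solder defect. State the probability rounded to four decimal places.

X is binomial with n = 11 and p = 0.50.
P(X ≥ 8) = C(11,8)·0.50^8·0.50^3 + C(11,9)·0.50^9·0.50^2 + C(11,10)·0.50^10·0.50^1 + C(11,11)·0.50^11·0.50^0.
= 0.080566 + 0.026855 + 0.005371 + 0.000488 = 0.1133.

P = 0.1133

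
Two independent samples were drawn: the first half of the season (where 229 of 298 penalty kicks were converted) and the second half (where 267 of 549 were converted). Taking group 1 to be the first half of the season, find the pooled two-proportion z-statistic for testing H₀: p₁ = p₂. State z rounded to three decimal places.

z = 7.959

p̂₁ = 229/298 = 0.76846, p̂₂ = 267/549 = 0.48634.
Pooled p̂ = (229+267)/(298+549) = 496/847 = 0.58560.
Pooled SE = √[0.2426733·0.00517720] ≈ 0.035445.
z = (p̂₁ − p̂₂)/SE = (0.76846 − 0.48634)/0.035445 = 0.28212/0.035445 = 7.959.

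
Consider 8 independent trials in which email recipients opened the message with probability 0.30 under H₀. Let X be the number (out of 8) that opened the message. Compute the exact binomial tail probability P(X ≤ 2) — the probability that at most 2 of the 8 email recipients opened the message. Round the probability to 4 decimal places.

X ~ Binomial(n=8, p=0.30).
P(X ≤ 2) = C(8,0)·0.30^0·0.70^8 + C(8,1)·0.30^1·0.70^7 + C(8,2)·0.30^2·0.70^6.
= 0.057648 + 0.197650 + 0.296475 = 0.5518.

P = 0.5518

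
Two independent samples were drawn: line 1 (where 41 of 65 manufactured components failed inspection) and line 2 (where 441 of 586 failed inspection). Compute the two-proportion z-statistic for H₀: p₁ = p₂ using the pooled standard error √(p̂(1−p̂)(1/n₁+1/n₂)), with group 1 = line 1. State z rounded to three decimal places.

p̂₁ = 41/65 = 0.63077, p̂₂ = 441/586 = 0.75256.
Pooling: p̂ = 482/651 = 0.74040.
SE = √[p̂(1−p̂)(1/n₁+1/n₂)] = √[0.74040·0.25960·(1/65+1/586)] ≈ 0.057315.
z = -0.12179/0.057315 = -2.125.

z = -2.125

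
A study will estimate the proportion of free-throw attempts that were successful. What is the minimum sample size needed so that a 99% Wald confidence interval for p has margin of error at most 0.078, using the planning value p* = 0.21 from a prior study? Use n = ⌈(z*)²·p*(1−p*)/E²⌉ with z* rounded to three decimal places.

For 99% confidence, z* = 2.576.
p*(1−p*) = 0.1659.
(z*)²·p*(1−p*)/E² = 6.635776·0.1659/0.006084 = 180.946.
Rounding up, n = 181.

n = 181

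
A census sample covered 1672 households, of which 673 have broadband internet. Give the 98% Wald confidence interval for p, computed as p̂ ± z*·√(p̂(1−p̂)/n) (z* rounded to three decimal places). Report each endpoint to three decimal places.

The sample proportion is 673/1672 = 0.40251.
Standard error of p̂: √(0.240496/1672) = √0.000143837 = 0.011993.
For 98% confidence, z* = 2.326.
Margin = 2.326·0.011993 = 0.02790.
So the interval runs from 0.375 to 0.430.

(0.375, 0.430)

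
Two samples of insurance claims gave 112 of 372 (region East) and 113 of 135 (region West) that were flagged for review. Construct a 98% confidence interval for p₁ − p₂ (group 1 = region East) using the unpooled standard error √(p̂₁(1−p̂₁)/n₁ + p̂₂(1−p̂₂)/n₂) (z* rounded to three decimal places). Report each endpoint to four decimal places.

(-0.6283, -0.4436)

p̂₁ = 0.30108, p̂₂ = 0.83704, so the observed difference is -0.53596.
SE = √(0.000565669 + 0.001010415) = √0.001576084 = 0.039700.
The 98% critical value is z* = 2.326. Margin = 2.326·0.039700 = 0.09234.
Interval: -0.53596 ± 0.09234 → (-0.6283, -0.4436).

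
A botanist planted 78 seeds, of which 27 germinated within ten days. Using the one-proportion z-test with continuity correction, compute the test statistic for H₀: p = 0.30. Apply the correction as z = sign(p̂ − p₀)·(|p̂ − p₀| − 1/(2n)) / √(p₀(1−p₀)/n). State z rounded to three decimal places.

z = 0.766

With x = 27 successes in n = 78, p̂ = 0.34615. p̂ − p₀ = 0.046154.
Continuity correction 1/(2n) = 1/156 = 0.006410.
Corrected numerator: |0.046154| − 0.006410 = 0.039744.
Null standard error: √(0.30·0.70/78) = √0.002692308 = 0.051887.
z = (+)0.039744/0.051887 = 0.766.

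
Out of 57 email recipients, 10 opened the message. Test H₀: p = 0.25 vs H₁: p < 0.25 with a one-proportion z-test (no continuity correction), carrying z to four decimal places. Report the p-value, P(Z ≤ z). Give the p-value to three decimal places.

Sample proportion p̂ = 10/57 = 0.17544.
SE₀ = √(0.25·0.75/57) = 0.057354.
z = (p̂ − p₀)/SE = (10/57 − 0.25)/0.057354 ≈ -1.3000.
From the standard normal, P(Z ≤ z) = 0.097.

p-value = 0.097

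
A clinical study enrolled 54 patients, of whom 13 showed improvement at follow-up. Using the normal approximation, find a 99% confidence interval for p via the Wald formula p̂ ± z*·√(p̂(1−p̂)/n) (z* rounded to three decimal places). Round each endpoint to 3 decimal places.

(0.091, 0.391)

The sample proportion is 13/54 = 0.24074.
SE(p̂) = √(0.24074·0.75926/54) = 0.058180.
The 99% critical value is z* = 2.576.
Margin of error: 2.576 × 0.058180 = 0.14987.
So the interval runs from 0.091 to 0.391.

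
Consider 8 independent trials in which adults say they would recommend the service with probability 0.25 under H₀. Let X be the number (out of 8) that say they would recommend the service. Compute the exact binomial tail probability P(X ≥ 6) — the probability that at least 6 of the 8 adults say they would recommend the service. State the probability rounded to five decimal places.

X ~ Binomial(n=8, p=0.25).
P(X ≥ 6) = C(8,6)·0.25^6·0.75^2 + C(8,7)·0.25^7·0.75^1 + C(8,8)·0.25^8·0.75^0.
= 0.003845 + 0.000366 + 0.000015 = 0.00423.

P = 0.00423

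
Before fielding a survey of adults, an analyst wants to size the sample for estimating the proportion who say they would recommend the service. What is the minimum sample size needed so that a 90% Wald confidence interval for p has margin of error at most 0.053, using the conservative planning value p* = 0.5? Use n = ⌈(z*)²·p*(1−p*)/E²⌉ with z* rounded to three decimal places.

z* = 1.645 at the 90% level.
p*(1−p*) = 0.50·0.50 = 0.2500.
(z*)²·p*(1−p*)/E² = 2.706025·0.2500/0.002809 = 240.835.
⌈240.835⌉ = 241.

n = 241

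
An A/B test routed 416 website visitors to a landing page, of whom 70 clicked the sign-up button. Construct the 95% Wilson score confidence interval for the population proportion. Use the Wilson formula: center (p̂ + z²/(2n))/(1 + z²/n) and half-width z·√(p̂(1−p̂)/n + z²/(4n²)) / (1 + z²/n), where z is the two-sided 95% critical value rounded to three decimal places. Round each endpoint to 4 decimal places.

(0.1354, 0.2072)

Here p̂ = 70/416 = 0.16827 and z = 1.960 (z² = 3.841600).
Denominator 1 + z²/n = 1 + 3.841600/416 = 1.009235.
Center = (0.16827 + 0.004617)/1.009235 = 0.17130.
Radicand: p̂(1−p̂)/n + z²/(4n²) = 0.000336430 + 0.000005550 = 0.000341980.
Half-width = 1.960·√0.000341980/1.009235 = 0.03591.
CI: 0.17130 ± 0.03591 = (0.1354, 0.2072).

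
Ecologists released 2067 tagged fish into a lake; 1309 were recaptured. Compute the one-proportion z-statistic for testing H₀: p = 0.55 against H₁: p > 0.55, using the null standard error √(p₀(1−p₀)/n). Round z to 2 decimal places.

The sample proportion is 1309/2067 = 0.63328.
SE₀ = √(0.55·0.45/2067) = 0.010943.
z = (p̂ − p₀)/SE = (0.63328 − 0.55)/0.010943 = 7.61.

z = 7.61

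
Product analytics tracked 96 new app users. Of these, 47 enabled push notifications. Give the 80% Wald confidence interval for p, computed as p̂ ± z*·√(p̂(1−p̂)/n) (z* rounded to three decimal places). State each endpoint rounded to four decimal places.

(0.4242, 0.5550)

With x = 47 successes in n = 96, p̂ = 0.48958.
Standard error of p̂: √(0.249891/96) = √0.002603036 = 0.051020.
For 80% confidence, z* = 1.282.
Margin = 1.282·0.051020 = 0.06541.
So the interval runs from 0.4242 to 0.5550.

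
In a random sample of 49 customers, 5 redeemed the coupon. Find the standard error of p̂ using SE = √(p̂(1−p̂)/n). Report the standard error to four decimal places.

With x = 5 successes in n = 49, p̂ = 0.10204.
p̂(1−p̂) = 0.091628.
Dividing by n and taking the root: √0.001869959 = 0.0432.

SE = 0.0432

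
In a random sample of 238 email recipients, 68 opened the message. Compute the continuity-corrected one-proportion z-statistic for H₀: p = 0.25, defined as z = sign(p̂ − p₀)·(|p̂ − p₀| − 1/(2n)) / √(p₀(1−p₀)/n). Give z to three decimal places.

z = 1.198

Sample proportion p̂ = 68/238 = 0.28571. p̂ − p₀ = 0.035714.
1/(2n) = 0.002101.
Corrected numerator: |0.035714| − 0.002101 = 0.033613.
Null standard error: √(0.25·0.75/238) = √0.000787815 = 0.028068.
z = (+)0.033613/0.028068 = 1.198.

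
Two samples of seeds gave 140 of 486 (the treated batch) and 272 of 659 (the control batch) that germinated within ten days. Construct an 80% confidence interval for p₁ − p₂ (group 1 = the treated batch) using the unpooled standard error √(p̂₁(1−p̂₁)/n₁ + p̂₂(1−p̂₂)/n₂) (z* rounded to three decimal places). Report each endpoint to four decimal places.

(-0.1607, -0.0887)

p̂₁ = 140/486 = 0.28807, p̂₂ = 272/659 = 0.41275; p̂₁ − p̂₂ = -0.12468.
Unpooled SE = √(p̂₁(1−p̂₁)/n₁ + p̂₂(1−p̂₂)/n₂) = √(0.000421983 + 0.000367810) = 0.028103.
For 80% confidence, z* = 1.282. Margin of error = 0.03603.
CI: -0.12468 ± 0.03603 = (-0.1607, -0.0887).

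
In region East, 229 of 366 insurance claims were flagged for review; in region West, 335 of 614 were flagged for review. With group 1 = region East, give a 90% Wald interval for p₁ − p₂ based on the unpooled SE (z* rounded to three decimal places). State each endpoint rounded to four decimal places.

p̂₁ = 229/366 = 0.62568, p̂₂ = 335/614 = 0.54560; p̂₁ − p̂₂ = 0.08008.
SE = √(0.000639901 + 0.000403779) = √0.001043680 = 0.032306.
For 90% confidence, z* = 1.645. Margin = 1.645·0.032306 = 0.05314.
Interval: 0.08008 ± 0.05314 → (0.0269, 0.1332).

(0.0269, 0.1332)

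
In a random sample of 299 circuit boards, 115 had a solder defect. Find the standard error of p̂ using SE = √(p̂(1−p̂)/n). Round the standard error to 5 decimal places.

SE = 0.02814

With x = 115 successes in n = 299, p̂ = 0.38462.
p̂(1−p̂) = 0.236687.
Dividing by n and taking the root: √0.000791595 = 0.02814.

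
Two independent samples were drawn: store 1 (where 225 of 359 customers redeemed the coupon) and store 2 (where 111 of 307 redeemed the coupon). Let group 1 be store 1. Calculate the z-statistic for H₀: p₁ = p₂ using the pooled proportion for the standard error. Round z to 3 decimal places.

z = 6.823

p̂₁ = 225/359 = 0.62674, p̂₂ = 111/307 = 0.36156.
Pooled p̂ = (225+111)/(359+307) = 336/666 = 0.50450.
Pooled SE = √[0.2499797·0.00604284] ≈ 0.038866.
z = 0.26518/0.038866 = 6.823.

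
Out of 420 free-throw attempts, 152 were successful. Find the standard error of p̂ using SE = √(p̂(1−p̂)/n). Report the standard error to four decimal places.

p̂ = 152/420 = 0.36190.
p̂(1−p̂) = 0.230928.
SE = √(0.230928/420) = 0.0234.

SE = 0.0234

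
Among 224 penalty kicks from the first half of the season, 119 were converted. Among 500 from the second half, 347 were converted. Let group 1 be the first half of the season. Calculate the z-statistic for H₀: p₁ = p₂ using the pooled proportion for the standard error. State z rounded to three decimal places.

p̂₁ = 119/224 = 0.53125, p̂₂ = 347/500 = 0.69400.
Pooling: p̂ = 466/724 = 0.64365.
Pooled SE = √[0.2293657·0.00646429] ≈ 0.038506.
z = -0.16275/0.038506 = -4.227.

z = -4.227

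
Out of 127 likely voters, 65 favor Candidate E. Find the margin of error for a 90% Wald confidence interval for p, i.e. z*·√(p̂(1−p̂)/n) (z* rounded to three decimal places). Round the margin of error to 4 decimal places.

ME = 0.0730

p̂ = 65/127 = 0.51181.
SE = √(p̂(1−p̂)/n) = √(0.249860/127) = 0.044355.
For 90% confidence, z* = 1.645.
Margin of error = z*·SE = 1.645 × 0.044355 = 0.0730.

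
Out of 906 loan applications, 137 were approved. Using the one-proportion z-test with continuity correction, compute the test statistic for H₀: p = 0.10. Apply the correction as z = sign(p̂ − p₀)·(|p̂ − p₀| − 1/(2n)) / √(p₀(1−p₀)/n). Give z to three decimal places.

z = 5.083

With x = 137 successes in n = 906, p̂ = 0.15121. p̂ − p₀ = 0.051214.
1/(2n) = 0.000552.
Corrected numerator: |0.051214| − 0.000552 = 0.050662.
Null standard error: √(0.10·0.90/906) = √0.000099338 = 0.009967.
z = +0.050662/0.009967 = 5.083.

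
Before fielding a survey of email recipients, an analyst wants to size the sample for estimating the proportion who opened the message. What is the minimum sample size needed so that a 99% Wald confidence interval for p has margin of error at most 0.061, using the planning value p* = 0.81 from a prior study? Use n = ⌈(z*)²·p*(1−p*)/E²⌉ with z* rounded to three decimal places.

n = 275

z* = 2.576 at the 99% level.
p*(1−p*) = 0.1539.
(z*)²·p*(1−p*)/E² = 6.635776·0.1539/0.003721 = 274.455.
⌈274.455⌉ = 275.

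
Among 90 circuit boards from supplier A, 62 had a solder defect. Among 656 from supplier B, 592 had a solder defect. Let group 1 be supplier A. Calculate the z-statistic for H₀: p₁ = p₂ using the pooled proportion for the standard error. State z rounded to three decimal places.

z = -5.778

Sample proportions: p̂₁ = 62/90 = 0.68889 and p̂₂ = 592/656 = 0.90244.
Pooling: p̂ = 654/746 = 0.87668.
Pooled SE = √[0.1081155·0.01263550] ≈ 0.036961.
z = (p̂₁ − p̂₂)/SE = (0.68889 − 0.90244)/0.036961 = -0.21355/0.036961 = -5.778.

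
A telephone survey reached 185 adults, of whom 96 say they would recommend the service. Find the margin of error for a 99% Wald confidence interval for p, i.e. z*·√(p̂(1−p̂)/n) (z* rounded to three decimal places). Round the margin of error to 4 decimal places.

ME = 0.0946

The sample proportion is 96/185 = 0.51892.
Standard error of p̂: √(0.249642/185) = √0.001349417 = 0.036734.
The 99% critical value is z* = 2.576.
So ME = 0.0946.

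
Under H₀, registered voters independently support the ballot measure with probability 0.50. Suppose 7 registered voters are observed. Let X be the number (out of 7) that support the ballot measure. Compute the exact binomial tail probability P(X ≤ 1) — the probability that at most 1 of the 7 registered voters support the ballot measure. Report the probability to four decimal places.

P = 0.0625

X ~ Binomial(n=7, p=0.50).
P(X ≤ 1) = C(7,0)·0.50^0·0.50^7 + C(7,1)·0.50^1·0.50^6.
= 0.007812 + 0.054688 = 0.0625.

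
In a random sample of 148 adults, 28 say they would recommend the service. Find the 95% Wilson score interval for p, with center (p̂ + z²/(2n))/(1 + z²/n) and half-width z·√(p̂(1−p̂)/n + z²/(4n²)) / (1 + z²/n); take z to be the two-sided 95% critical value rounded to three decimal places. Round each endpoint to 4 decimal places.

p̂ = 28/148 = 0.18919; z = 1.960, so z² = 3.841600.
Denominator 1 + z²/n = 1 + 3.841600/148 = 1.025957.
Adjusted center: (0.18919 + z²/(2n))/1.025957 = 0.19705.
Radicand: p̂(1−p̂)/n + z²/(4n²) = 0.001036464 + 0.000043846 = 0.001080310.
Half-width = 1.960·√0.001080310/1.025957 = 0.06279.
Interval: 0.19705 ± 0.06279 → (0.1343, 0.2598).

(0.1343, 0.2598)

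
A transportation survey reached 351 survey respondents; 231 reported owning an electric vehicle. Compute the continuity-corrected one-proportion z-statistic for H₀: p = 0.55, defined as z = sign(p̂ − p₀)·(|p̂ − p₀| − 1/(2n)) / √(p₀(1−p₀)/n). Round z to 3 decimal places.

z = 4.018

p̂ = 231/351 = 0.65812. p̂ − p₀ = 0.108120.
Continuity correction 1/(2n) = 1/702 = 0.001425.
Corrected numerator: |0.108120| − 0.001425 = 0.106695.
Under H₀, SE = √(p₀(1−p₀)/n) = √(0.55·0.45/351) = √0.000705128 = 0.026554.
z = +0.106695/0.026554 = 4.018.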